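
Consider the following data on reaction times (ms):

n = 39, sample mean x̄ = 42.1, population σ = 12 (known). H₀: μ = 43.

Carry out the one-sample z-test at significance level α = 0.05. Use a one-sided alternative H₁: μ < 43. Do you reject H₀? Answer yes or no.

SE = σ/√n = 12/√39 = 1.9215
z = (x̄−μ₀)/SE = (42.1−43)/1.9215 = -0.4684
p-value (one-sided, H₁ less) = 0.31976
At α=0.05: p ≥ α → fail to reject H₀

reject H₀: no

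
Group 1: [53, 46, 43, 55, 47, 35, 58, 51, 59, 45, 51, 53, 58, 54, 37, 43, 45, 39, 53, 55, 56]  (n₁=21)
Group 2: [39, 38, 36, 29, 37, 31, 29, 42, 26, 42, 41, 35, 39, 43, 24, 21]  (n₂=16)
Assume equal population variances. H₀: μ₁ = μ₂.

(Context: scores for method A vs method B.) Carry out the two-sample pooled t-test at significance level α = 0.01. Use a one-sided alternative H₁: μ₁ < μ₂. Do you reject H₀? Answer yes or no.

reject H₀: no

x̄₁=49.333, s₁=7.137, n₁=21
x̄₂=34.500, s₂=6.957, n₂=16
s_p² = [20·7.137² + 15·6.957²]/35 = 49.8476
SE = √(s_p²·(1/21+1/16)) = 2.3429
t = (49.333−34.500)/2.3429 = 6.3312
df = 35
p-value (one-sided, H₁ less) = 1.00000
At α=0.01: p ≥ α → fail to reject H₀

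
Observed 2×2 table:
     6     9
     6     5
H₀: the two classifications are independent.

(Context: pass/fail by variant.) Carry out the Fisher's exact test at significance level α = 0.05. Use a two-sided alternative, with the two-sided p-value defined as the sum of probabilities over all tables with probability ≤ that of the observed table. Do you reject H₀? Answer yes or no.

reject H₀: no

Margins: r₁=15, r₂=11, c₁=12, c₂=14, n=26
p_obs = C(15,6)·C(11,6)/C(26,12); sum pmf over tables with pmf ≤ p_obs
p-value (two-sided) = 0.69217
At α=0.05: p ≥ α → fail to reject H₀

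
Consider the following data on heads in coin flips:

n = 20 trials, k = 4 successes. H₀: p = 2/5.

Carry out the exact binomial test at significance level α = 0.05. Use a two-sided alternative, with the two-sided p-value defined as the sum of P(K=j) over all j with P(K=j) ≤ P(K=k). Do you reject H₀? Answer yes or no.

reject H₀: no

Exact binomial: n=20, k=4, p₀=2/5=0.4000
P(X=j) = C(n,j)·p₀^j·(1−p₀)^(n−j); p = Σ P(X=j) over j with P(X=j) ≤ P(X=4)
p-value (two-sided) = 0.07198
At α=0.05: p ≥ α → fail to reject H₀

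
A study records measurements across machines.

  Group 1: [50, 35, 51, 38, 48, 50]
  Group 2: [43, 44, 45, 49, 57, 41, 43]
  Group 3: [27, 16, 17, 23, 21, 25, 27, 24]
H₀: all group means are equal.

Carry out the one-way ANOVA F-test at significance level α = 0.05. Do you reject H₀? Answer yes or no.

reject H₀: yes

Group means [45.33, 46.00, 22.50], grand mean 36.857
SSB = Σnᵢ(x̄ᵢ−x̄)² = 2665.238; SSW = ΣΣ(x−x̄ᵢ)² = 545.333
MSB = 2665.238/2 = 1332.6190; MSW = 545.333/18 = 30.2963
F = MSB/MSW = 43.9862
df = (2, 18)
p-value (upper-tail) = 0.00000
At α=0.05: p < α → reject H₀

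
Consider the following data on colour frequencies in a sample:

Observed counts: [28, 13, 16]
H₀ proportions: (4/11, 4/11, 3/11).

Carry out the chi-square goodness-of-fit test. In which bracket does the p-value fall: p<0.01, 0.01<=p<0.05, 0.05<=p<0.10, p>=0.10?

n = 57; E_i = n·p_i = [20.73, 20.73, 15.55]
χ² = (28−20.73)²/20.73 + (13−20.73)²/20.73 + (16−15.55)²/15.55 = 5.4459
df = 2
p-value (upper-tail) = 0.06568
→ bracket: 0.05<=p<0.10

p-value bracket: 0.05<=p<0.10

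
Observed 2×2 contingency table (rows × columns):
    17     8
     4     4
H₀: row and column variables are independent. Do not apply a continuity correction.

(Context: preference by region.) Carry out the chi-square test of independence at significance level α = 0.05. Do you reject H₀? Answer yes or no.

Row totals [25, 8], col totals [21, 12], n=33
χ² = (17−15.91)²/15.91 + (8−9.09)²/9.09 + (4−5.09)²/5.09 + (4−2.91)²/2.91 = 0.8486
df = 1
p-value (upper-tail) = 0.35696
At α=0.05: p ≥ α → fail to reject H₀

reject H₀: no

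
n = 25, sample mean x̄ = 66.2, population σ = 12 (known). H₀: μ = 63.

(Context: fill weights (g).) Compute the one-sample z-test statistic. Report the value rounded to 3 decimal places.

test statistic = 1.333

SE = σ/√n = 12/√25 = 2.4000
z = (x̄−μ₀)/SE = (66.2−63)/2.4000 = 1.3333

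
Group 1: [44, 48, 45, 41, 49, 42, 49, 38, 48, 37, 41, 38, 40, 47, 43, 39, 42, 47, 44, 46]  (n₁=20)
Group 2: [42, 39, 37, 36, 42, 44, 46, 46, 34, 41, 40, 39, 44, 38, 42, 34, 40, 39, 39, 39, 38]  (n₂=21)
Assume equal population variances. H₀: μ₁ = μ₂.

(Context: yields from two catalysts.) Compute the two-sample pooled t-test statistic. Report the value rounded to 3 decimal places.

test statistic = 3.040

x̄₁=43.400, s₁=3.885, n₁=20
x̄₂=39.952, s₂=3.369, n₂=21
s_p² = [19·3.885² + 20·3.369²]/39 = 13.1731
SE = √(s_p²·(1/20+1/21)) = 1.1340
t = (43.400−39.952)/1.1340 = 3.0402
df = 39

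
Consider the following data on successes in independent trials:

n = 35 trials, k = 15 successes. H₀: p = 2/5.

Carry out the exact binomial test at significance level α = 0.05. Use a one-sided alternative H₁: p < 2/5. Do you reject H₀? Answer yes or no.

reject H₀: no

Exact binomial: n=35, k=15, p₀=2/5=0.4000
P(X≤15) from Σ C(n,i)·p₀^i·(1−p₀)^(n−i)
p-value (one-sided, H₁ less) = 0.70026
At α=0.05: p ≥ α → fail to reject H₀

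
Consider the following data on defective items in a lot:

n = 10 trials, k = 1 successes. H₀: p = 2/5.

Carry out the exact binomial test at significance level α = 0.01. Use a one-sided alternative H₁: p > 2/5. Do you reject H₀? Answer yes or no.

Exact binomial: n=10, k=1, p₀=2/5=0.4000
P(X≥1) from Σ C(n,i)·p₀^i·(1−p₀)^(n−i)
p-value (one-sided, H₁ greater) = 0.99395
At α=0.01: p ≥ α → fail to reject H₀

reject H₀: no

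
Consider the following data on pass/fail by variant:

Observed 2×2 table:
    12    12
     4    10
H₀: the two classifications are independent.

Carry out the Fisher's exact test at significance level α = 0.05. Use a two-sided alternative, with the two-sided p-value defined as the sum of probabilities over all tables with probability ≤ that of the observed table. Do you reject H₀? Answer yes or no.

Margins: r₁=24, r₂=14, c₁=16, c₂=22, n=38
p_obs = C(24,12)·C(14,4)/C(38,16); sum pmf over tables with pmf ≤ p_obs
p-value (two-sided) = 0.30871
At α=0.05: p ≥ α → fail to reject H₀

reject H₀: no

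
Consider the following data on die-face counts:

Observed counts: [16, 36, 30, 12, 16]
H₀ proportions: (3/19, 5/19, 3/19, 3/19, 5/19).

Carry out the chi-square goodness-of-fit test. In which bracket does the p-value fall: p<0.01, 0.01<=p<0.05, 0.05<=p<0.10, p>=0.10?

n = 110; E_i = n·p_i = [17.37, 28.95, 17.37, 17.37, 28.95]
χ² = (16−17.37)²/17.37 + (36−28.95)²/28.95 + (30−17.37)²/17.37 + (12−17.37)²/17.37 + (16−28.95)²/28.95 = 18.4630
df = 4
p-value (upper-tail) = 0.00100
→ bracket: p<0.01

p-value bracket: p<0.01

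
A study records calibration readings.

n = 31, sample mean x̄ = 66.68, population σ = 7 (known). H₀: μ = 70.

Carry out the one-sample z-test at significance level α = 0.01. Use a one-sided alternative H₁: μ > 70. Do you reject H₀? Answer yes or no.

SE = σ/√n = 7/√31 = 1.2572
z = (x̄−μ₀)/SE = (66.68−70)/1.2572 = -2.6407
p-value (one-sided, H₁ greater) = 0.99586
At α=0.01: p ≥ α → fail to reject H₀

reject H₀: no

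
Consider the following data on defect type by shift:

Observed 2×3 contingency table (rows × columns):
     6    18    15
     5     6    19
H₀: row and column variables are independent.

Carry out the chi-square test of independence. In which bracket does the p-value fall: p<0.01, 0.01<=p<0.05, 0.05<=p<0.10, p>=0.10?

p-value bracket: 0.05<=p<0.10

Row totals [39, 30], col totals [11, 24, 34], n=69
χ² = (6−6.22)²/6.22 + (18−13.57)²/13.57 + (15−19.22)²/19.22 + (5−4.78)²/4.78 + (6−10.43)²/10.43 + (19−14.78)²/14.78 = 5.4808
df = 2
p-value (upper-tail) = 0.06454
→ bracket: 0.05<=p<0.10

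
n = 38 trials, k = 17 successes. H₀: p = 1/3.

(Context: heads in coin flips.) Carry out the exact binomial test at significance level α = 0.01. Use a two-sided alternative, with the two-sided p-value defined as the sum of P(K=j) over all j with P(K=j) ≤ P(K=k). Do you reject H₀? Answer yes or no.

Exact binomial: n=38, k=17, p₀=1/3=0.3333
P(X=j) = C(n,j)·p₀^j·(1−p₀)^(n−j); p = Σ P(X=j) over j with P(X=j) ≤ P(X=17)
p-value (two-sided) = 0.16748
At α=0.01: p ≥ α → fail to reject H₀

reject H₀: no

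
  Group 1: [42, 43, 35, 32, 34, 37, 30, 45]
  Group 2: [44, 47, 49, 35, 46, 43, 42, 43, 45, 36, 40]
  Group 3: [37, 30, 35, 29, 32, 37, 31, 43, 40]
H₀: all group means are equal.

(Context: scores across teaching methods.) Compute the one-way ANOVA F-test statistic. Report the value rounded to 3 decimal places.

Group means [37.25, 42.73, 34.89], grand mean 38.643
SSB = Σnᵢ(x̄ᵢ−x̄)² = 325.858; SSW = ΣΣ(x−x̄ᵢ)² = 582.571
MSB = 325.858/2 = 162.9289; MSW = 582.571/25 = 23.3028
F = MSB/MSW = 6.9918
df = (2, 25)

test statistic = 6.992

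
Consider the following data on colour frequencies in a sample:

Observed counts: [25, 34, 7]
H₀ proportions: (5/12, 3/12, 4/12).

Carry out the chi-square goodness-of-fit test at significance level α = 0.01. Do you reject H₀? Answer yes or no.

reject H₀: yes

n = 66; E_i = n·p_i = [27.50, 16.50, 22.00]
χ² = (25−27.50)²/27.50 + (34−16.50)²/16.50 + (7−22.00)²/22.00 = 29.0152
df = 2
p-value (upper-tail) = 0.00000
At α=0.01: p < α → reject H₀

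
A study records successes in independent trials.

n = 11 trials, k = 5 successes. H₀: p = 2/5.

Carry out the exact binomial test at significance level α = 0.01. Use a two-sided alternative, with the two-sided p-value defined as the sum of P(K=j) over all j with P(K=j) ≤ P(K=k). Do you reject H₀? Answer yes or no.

reject H₀: no

Exact binomial: n=11, k=5, p₀=2/5=0.4000
P(X=j) = C(n,j)·p₀^j·(1−p₀)^(n−j); p = Σ P(X=j) over j with P(X=j) ≤ P(X=5)
p-value (two-sided) = 0.76351
At α=0.01: p ≥ α → fail to reject H₀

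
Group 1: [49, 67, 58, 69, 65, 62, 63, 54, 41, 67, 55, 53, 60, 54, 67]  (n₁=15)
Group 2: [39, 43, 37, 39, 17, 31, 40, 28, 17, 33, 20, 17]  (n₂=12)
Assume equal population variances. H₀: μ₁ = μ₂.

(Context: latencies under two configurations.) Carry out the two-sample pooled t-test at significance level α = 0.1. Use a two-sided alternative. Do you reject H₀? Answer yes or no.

x̄₁=58.933, s₁=7.932, n₁=15
x̄₂=30.083, s₂=10.004, n₂=12
s_p² = [14·7.932² + 11·10.004²]/25 = 79.2740
SE = √(s_p²·(1/15+1/12)) = 3.4483
t = (58.933−30.083)/3.4483 = 8.3663
df = 25
p-value (two-sided) = 0.00000
At α=0.1: p < α → reject H₀

reject H₀: yes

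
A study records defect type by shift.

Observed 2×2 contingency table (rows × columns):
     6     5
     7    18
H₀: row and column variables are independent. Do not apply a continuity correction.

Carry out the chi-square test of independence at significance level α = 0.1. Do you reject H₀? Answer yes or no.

Row totals [11, 25], col totals [13, 23], n=36
χ² = (6−3.97)²/3.97 + (5−7.03)²/7.03 + (7−9.03)²/9.03 + (18−15.97)²/15.97 = 2.3332
df = 1
p-value (upper-tail) = 0.12664
At α=0.1: p ≥ α → fail to reject H₀

reject H₀: no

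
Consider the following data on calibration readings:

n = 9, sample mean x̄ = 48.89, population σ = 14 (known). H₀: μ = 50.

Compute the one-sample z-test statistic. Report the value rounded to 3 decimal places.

SE = σ/√n = 14/√9 = 4.6667
z = (x̄−μ₀)/SE = (48.89−50)/4.6667 = -0.2379

test statistic = -0.238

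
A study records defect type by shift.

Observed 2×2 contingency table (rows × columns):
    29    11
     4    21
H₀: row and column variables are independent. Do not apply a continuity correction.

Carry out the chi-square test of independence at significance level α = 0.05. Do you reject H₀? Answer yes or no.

Row totals [40, 25], col totals [33, 32], n=65
χ² = (29−20.31)²/20.31 + (11−19.69)²/19.69 + (4−12.69)²/12.69 + (21−12.31)²/12.31 = 19.6493
df = 1
p-value (upper-tail) = 0.00001
At α=0.05: p < α → reject H₀

reject H₀: yes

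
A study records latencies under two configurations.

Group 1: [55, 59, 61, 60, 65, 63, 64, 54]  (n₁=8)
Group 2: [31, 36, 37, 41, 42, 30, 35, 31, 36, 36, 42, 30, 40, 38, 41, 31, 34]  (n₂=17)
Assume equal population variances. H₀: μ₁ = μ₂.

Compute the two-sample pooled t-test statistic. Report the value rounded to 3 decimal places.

test statistic = 13.395

x̄₁=60.125, s₁=4.016, n₁=8
x̄₂=35.941, s₂=4.293, n₂=17
s_p² = [7·4.016² + 16·4.293²]/23 = 17.7311
SE = √(s_p²·(1/8+1/17)) = 1.8054
t = (60.125−35.941)/1.8054 = 13.3954
df = 23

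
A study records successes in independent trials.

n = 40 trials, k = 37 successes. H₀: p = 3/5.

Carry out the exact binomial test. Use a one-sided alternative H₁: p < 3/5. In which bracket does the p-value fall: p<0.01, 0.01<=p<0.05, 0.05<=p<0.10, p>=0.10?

p-value bracket: p>=0.10

Exact binomial: n=40, k=37, p₀=3/5=0.6000
P(X≤37) from Σ C(n,i)·p₀^i·(1−p₀)^(n−i)
p-value (one-sided, H₁ less) = 1.00000
→ bracket: p>=0.10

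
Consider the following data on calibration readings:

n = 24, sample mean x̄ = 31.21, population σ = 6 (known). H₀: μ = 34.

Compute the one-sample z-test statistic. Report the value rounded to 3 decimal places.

test statistic = -2.278

SE = σ/√n = 6/√24 = 1.2247
z = (x̄−μ₀)/SE = (31.21−34)/1.2247 = -2.2780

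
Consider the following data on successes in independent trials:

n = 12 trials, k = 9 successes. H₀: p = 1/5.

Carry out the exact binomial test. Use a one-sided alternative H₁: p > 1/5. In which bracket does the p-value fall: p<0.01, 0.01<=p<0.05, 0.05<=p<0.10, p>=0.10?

p-value bracket: p<0.01

Exact binomial: n=12, k=9, p₀=1/5=0.2000
P(X≥9) from Σ C(n,i)·p₀^i·(1−p₀)^(n−i)
p-value (one-sided, H₁ greater) = 0.00006
→ bracket: p<0.01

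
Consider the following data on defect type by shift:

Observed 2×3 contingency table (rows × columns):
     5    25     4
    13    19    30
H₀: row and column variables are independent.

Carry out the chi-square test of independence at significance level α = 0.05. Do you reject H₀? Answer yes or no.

Row totals [34, 62], col totals [18, 44, 34], n=96
χ² = (5−6.38)²/6.38 + (25−15.58)²/15.58 + (4−12.04)²/12.04 + (13−11.62)²/11.62 + (19−28.42)²/28.42 + (30−21.96)²/21.96 = 17.5854
df = 2
p-value (upper-tail) = 0.00015
At α=0.05: p < α → reject H₀

reject H₀: yes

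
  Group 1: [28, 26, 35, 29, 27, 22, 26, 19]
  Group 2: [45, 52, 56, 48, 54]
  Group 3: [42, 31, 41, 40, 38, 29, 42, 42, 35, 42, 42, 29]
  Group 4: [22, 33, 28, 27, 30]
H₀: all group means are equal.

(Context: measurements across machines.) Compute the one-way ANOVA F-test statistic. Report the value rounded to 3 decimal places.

Group means [26.50, 51.00, 37.75, 28.00], grand mean 35.333
SSB = Σnᵢ(x̄ᵢ−x̄)² = 2190.417; SSW = ΣΣ(x−x̄ᵢ)² = 616.250
MSB = 2190.417/3 = 730.1389; MSW = 616.250/26 = 23.7019
F = MSB/MSW = 30.8050
df = (3, 26)

test statistic = 30.805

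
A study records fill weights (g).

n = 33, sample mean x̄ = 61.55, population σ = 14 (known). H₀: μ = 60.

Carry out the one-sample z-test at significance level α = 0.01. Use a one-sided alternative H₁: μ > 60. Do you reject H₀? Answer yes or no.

SE = σ/√n = 14/√33 = 2.4371
z = (x̄−μ₀)/SE = (61.55−60)/2.4371 = 0.6360
p-value (one-sided, H₁ greater) = 0.26239
At α=0.01: p ≥ α → fail to reject H₀

reject H₀: no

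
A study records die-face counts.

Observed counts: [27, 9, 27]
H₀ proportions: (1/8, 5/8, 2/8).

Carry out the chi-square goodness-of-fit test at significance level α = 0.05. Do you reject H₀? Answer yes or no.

n = 63; E_i = n·p_i = [7.88, 39.38, 15.75]
χ² = (27−7.88)²/7.88 + (9−39.38)²/39.38 + (27−15.75)²/15.75 = 77.9143
df = 2
p-value (upper-tail) = 0.00000
At α=0.05: p < α → reject H₀

reject H₀: yes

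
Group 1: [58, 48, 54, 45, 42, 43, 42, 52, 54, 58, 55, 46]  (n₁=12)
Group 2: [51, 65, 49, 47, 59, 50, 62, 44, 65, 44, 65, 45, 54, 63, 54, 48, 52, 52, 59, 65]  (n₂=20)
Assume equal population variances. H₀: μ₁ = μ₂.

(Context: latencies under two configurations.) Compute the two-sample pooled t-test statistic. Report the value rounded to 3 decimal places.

x̄₁=49.750, s₁=6.107, n₁=12
x̄₂=54.650, s₂=7.590, n₂=20
s_p² = [11·6.107² + 19·7.590²]/30 = 50.1600
SE = √(s_p²·(1/12+1/20)) = 2.5861
t = (49.750−54.650)/2.5861 = -1.8947
df = 30

test statistic = -1.895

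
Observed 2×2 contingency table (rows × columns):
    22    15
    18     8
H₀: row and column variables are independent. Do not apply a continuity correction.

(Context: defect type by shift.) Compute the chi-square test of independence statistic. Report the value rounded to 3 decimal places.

test statistic = 0.629

Row totals [37, 26], col totals [40, 23], n=63
χ² = (22−23.49)²/23.49 + (15−13.51)²/13.51 + (18−16.51)²/16.51 + (8−9.49)²/9.49 = 0.6290
df = 1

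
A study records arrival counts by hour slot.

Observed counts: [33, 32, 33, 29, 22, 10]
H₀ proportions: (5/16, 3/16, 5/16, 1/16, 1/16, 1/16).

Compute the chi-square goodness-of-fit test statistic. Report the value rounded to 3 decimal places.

n = 159; E_i = n·p_i = [49.69, 29.81, 49.69, 9.94, 9.94, 9.94]
χ² = (33−49.69)²/49.69 + (32−29.81)²/29.81 + (33−49.69)²/49.69 + (29−9.94)²/9.94 + (22−9.94)²/9.94 + (10−9.94)²/9.94 = 62.5782
df = 5

test statistic = 62.578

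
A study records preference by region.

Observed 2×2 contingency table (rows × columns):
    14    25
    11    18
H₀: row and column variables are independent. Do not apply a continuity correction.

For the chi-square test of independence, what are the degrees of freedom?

df = (r−1)(c−1) = (2−1)·(2−1) = 1

degrees of freedom = 1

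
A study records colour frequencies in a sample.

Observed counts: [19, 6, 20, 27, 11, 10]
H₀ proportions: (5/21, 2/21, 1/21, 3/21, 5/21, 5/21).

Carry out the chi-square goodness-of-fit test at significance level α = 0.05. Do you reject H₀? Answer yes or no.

n = 93; E_i = n·p_i = [22.14, 8.86, 4.43, 13.29, 22.14, 22.14]
χ² = (19−22.14)²/22.14 + (6−8.86)²/8.86 + (20−4.43)²/4.43 + (27−13.29)²/13.29 + (11−22.14)²/22.14 + (10−22.14)²/22.14 = 82.5419
df = 5
p-value (upper-tail) = 0.00000
At α=0.05: p < α → reject H₀

reject H₀: yes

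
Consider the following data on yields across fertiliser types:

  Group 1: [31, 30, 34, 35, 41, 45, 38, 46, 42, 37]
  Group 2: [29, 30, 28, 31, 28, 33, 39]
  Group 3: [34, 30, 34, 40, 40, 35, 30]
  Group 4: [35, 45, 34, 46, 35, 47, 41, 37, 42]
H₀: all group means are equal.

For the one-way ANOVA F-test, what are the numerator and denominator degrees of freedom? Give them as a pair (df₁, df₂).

k = 4 groups, N = 33 total
df = (k−1, N−k) = (4−1, 33−4) = (3, 29)

degrees of freedom = [3, 29]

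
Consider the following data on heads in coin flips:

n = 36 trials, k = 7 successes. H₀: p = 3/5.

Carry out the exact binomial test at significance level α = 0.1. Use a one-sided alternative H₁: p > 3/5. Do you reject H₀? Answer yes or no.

Exact binomial: n=36, k=7, p₀=3/5=0.6000
P(X≥7) from Σ C(n,i)·p₀^i·(1−p₀)^(n−i)
p-value (one-sided, H₁ greater) = 1.00000
At α=0.1: p ≥ α → fail to reject H₀

reject H₀: no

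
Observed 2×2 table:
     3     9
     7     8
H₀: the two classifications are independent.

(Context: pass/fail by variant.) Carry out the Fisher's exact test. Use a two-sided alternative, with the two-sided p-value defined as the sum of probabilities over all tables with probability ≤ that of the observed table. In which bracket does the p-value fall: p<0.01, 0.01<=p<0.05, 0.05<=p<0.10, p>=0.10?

p-value bracket: p>=0.10

Margins: r₁=12, r₂=15, c₁=10, c₂=17, n=27
p_obs = C(12,3)·C(15,7)/C(27,10); sum pmf over tables with pmf ≤ p_obs
p-value (two-sided) = 0.42441
→ bracket: p>=0.10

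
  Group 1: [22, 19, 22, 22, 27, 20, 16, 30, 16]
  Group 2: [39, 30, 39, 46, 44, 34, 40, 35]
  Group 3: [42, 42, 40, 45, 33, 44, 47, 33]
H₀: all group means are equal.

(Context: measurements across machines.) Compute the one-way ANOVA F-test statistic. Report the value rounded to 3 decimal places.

test statistic = 37.290

Group means [21.56, 38.38, 40.75], grand mean 33.080
SSB = Σnᵢ(x̄ᵢ−x̄)² = 1890.243; SSW = ΣΣ(x−x̄ᵢ)² = 557.597
MSB = 1890.243/2 = 945.1214; MSW = 557.597/22 = 25.3453
F = MSB/MSW = 37.2898
df = (2, 22)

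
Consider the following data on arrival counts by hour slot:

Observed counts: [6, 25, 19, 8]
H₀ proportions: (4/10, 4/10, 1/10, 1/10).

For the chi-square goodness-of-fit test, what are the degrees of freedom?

degrees of freedom = 3

df = k − 1 = 4 − 1 = 3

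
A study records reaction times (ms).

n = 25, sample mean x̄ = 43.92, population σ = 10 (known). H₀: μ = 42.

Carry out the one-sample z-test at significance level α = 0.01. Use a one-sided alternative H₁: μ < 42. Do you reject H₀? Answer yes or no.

SE = σ/√n = 10/√25 = 2.0000
z = (x̄−μ₀)/SE = (43.92−42)/2.0000 = 0.9600
p-value (one-sided, H₁ less) = 0.83147
At α=0.01: p ≥ α → fail to reject H₀

reject H₀: no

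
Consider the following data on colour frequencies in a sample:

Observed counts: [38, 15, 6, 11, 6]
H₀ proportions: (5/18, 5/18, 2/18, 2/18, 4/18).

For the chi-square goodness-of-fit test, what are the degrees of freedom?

df = k − 1 = 5 − 1 = 4

degrees of freedom = 4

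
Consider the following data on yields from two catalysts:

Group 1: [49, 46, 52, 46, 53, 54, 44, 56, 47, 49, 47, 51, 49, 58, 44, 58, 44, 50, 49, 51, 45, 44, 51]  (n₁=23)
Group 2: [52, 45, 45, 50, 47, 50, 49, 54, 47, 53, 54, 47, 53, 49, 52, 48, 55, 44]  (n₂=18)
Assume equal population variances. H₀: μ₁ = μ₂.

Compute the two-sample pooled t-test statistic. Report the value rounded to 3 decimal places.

x̄₁=49.435, s₁=4.326, n₁=23
x̄₂=49.667, s₂=3.430, n₂=18
s_p² = [22·4.326² + 17·3.430²]/39 = 15.6834
SE = √(s_p²·(1/23+1/18)) = 1.2463
t = (49.435−49.667)/1.2463 = -0.1861
df = 39

test statistic = -0.186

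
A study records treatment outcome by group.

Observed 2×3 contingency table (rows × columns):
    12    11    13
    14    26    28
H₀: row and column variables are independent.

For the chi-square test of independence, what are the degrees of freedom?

df = (r−1)(c−1) = (2−1)·(3−1) = 2

degrees of freedom = 2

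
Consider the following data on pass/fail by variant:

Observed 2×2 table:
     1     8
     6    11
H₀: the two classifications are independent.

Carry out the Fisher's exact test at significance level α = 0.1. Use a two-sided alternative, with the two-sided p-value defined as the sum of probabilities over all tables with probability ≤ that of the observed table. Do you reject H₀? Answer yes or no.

Margins: r₁=9, r₂=17, c₁=7, c₂=19, n=26
p_obs = C(9,1)·C(17,6)/C(26,7); sum pmf over tables with pmf ≤ p_obs
p-value (two-sided) = 0.35742
At α=0.1: p ≥ α → fail to reject H₀

reject H₀: no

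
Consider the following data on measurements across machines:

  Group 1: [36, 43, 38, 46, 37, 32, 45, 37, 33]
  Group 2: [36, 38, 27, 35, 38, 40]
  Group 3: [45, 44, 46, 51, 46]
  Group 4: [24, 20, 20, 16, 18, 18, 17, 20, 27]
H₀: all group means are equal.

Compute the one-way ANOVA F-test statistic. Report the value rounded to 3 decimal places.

Group means [38.56, 35.67, 46.40, 20.00], grand mean 33.552
SSB = Σnᵢ(x̄ᵢ−x̄)² = 2730.417; SSW = ΣΣ(x−x̄ᵢ)² = 434.756
MSB = 2730.417/3 = 910.1390; MSW = 434.756/25 = 17.3902
F = MSB/MSW = 52.3362
df = (3, 25)

test statistic = 52.336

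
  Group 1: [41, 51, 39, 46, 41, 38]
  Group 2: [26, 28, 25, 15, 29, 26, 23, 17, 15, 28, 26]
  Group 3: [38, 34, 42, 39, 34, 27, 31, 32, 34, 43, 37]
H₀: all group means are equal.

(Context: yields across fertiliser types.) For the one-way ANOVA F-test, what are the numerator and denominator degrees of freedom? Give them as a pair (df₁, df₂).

k = 3 groups, N = 28 total
df = (k−1, N−k) = (3−1, 28−3) = (2, 25)

degrees of freedom = [2, 25]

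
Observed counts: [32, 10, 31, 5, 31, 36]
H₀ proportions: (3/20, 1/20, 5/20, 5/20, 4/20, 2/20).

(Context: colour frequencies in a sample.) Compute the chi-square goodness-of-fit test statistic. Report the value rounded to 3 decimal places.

n = 145; E_i = n·p_i = [21.75, 7.25, 36.25, 36.25, 29.00, 14.50]
χ² = (32−21.75)²/21.75 + (10−7.25)²/7.25 + (31−36.25)²/36.25 + (5−36.25)²/36.25 + (31−29.00)²/29.00 + (36−14.50)²/14.50 = 65.5908
df = 5

test statistic = 65.591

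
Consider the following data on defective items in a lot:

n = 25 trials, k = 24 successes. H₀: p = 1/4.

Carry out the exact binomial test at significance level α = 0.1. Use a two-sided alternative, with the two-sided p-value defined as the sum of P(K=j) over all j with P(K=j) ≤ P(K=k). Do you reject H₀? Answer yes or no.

reject H₀: yes

Exact binomial: n=25, k=24, p₀=1/4=0.2500
P(X=j) = C(n,j)·p₀^j·(1−p₀)^(n−j); p = Σ P(X=j) over j with P(X=j) ≤ P(X=24)
p-value (two-sided) = 0.00000
At α=0.1: p < α → reject H₀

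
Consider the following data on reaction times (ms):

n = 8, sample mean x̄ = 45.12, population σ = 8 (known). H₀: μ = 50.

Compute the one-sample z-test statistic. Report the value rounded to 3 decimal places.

test statistic = -1.725

SE = σ/√n = 8/√8 = 2.8284
z = (x̄−μ₀)/SE = (45.12−50)/2.8284 = -1.7253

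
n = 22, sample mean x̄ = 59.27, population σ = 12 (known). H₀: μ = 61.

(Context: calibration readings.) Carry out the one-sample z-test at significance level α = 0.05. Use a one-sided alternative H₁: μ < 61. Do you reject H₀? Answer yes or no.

reject H₀: no

SE = σ/√n = 12/√22 = 2.5584
z = (x̄−μ₀)/SE = (59.27−61)/2.5584 = -0.6762
p-value (one-sided, H₁ less) = 0.24946
At α=0.05: p ≥ α → fail to reject H₀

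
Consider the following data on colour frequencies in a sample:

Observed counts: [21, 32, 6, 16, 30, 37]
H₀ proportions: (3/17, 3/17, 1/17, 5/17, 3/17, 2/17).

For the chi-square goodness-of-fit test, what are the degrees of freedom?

df = k − 1 = 6 − 1 = 5

degrees of freedom = 5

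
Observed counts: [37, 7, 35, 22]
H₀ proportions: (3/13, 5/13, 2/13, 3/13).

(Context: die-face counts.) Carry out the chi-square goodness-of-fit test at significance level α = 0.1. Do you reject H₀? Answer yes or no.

n = 101; E_i = n·p_i = [23.31, 38.85, 15.54, 23.31]
χ² = (37−23.31)²/23.31 + (7−38.85)²/38.85 + (35−15.54)²/15.54 + (22−23.31)²/23.31 = 58.5997
df = 3
p-value (upper-tail) = 0.00000
At α=0.1: p < α → reject H₀

reject H₀: yes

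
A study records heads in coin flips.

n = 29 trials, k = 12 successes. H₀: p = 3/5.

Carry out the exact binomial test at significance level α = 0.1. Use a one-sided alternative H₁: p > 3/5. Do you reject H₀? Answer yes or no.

Exact binomial: n=29, k=12, p₀=3/5=0.6000
P(X≥12) from Σ C(n,i)·p₀^i·(1−p₀)^(n−i)
p-value (one-sided, H₁ greater) = 0.98652
At α=0.1: p ≥ α → fail to reject H₀

reject H₀: no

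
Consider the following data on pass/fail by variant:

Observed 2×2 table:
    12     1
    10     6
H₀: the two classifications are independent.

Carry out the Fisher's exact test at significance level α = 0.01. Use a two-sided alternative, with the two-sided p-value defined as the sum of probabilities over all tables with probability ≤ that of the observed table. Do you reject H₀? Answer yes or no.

Margins: r₁=13, r₂=16, c₁=22, c₂=7, n=29
p_obs = C(13,12)·C(16,10)/C(29,22); sum pmf over tables with pmf ≤ p_obs
p-value (two-sided) = 0.09272
At α=0.01: p ≥ α → fail to reject H₀

reject H₀: no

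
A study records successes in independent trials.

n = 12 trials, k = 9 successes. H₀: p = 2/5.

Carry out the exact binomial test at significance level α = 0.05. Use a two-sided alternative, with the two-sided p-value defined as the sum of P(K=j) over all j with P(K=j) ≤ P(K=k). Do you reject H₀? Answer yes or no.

reject H₀: yes

Exact binomial: n=12, k=9, p₀=2/5=0.4000
P(X=j) = C(n,j)·p₀^j·(1−p₀)^(n−j); p = Σ P(X=j) over j with P(X=j) ≤ P(X=9)
p-value (two-sided) = 0.01744
At α=0.05: p < α → reject H₀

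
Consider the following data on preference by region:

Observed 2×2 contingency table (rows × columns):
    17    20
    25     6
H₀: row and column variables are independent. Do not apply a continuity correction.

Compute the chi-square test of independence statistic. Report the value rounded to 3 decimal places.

Row totals [37, 31], col totals [42, 26], n=68
χ² = (17−22.85)²/22.85 + (20−14.15)²/14.15 + (25−19.15)²/19.15 + (6−11.85)²/11.85 = 8.5998
df = 1

test statistic = 8.600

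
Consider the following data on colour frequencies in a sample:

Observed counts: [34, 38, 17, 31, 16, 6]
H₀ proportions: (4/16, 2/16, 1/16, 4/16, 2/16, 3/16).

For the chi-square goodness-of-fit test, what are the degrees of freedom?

degrees of freedom = 5

df = k − 1 = 6 − 1 = 5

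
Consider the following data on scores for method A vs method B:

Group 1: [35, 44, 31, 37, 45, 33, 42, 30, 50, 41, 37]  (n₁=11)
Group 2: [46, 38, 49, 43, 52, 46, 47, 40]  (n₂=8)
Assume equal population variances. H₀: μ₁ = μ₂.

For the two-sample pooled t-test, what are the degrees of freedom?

df = n₁ + n₂ − 2 = 11 + 8 − 2 = 17

degrees of freedom = 17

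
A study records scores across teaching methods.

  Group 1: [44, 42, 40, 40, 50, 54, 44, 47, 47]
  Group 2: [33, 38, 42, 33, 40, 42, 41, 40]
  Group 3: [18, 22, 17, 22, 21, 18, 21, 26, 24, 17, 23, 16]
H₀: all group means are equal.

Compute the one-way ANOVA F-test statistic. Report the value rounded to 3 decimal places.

test statistic = 120.217

Group means [45.33, 38.62, 20.42], grand mean 33.172
SSB = Σnᵢ(x̄ᵢ−x̄)² = 3521.346; SSW = ΣΣ(x−x̄ᵢ)² = 380.792
MSB = 3521.346/2 = 1760.6731; MSW = 380.792/26 = 14.6458
F = MSB/MSW = 120.2167
df = (2, 26)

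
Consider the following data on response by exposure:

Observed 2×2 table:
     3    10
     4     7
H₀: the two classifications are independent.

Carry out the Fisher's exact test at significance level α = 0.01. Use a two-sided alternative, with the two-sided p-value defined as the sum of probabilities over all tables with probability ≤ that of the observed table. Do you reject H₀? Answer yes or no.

Margins: r₁=13, r₂=11, c₁=7, c₂=17, n=24
p_obs = C(13,3)·C(11,4)/C(24,7); sum pmf over tables with pmf ≤ p_obs
p-value (two-sided) = 0.65913
At α=0.01: p ≥ α → fail to reject H₀

reject H₀: no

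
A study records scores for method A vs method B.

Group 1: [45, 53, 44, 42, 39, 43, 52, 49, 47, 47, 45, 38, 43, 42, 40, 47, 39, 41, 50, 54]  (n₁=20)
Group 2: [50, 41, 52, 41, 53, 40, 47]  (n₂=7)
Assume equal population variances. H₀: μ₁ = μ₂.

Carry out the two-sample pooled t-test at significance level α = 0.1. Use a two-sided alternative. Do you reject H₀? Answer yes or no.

x̄₁=45.000, s₁=4.790, n₁=20
x̄₂=46.286, s₂=5.589, n₂=7
s_p² = [19·4.790² + 6·5.589²]/25 = 24.9371
SE = √(s_p²·(1/20+1/7)) = 2.1930
t = (45.000−46.286)/2.1930 = -0.5863
df = 25
p-value (two-sided) = 0.56295
At α=0.1: p ≥ α → fail to reject H₀

reject H₀: no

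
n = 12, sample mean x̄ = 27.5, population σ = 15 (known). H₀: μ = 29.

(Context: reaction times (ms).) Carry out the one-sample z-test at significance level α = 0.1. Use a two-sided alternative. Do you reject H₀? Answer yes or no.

reject H₀: no

SE = σ/√n = 15/√12 = 4.3301
z = (x̄−μ₀)/SE = (27.5−29)/4.3301 = -0.3464
p-value (two-sided) = 0.72903
At α=0.1: p ≥ α → fail to reject H₀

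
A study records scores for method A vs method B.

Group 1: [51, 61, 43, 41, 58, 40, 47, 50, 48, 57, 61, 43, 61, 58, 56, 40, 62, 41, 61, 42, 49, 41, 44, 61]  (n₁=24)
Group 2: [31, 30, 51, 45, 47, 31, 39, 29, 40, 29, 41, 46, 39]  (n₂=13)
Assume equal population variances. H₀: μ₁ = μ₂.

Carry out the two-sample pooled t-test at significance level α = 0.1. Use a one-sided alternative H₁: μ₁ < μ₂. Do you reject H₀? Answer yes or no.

reject H₀: no

x̄₁=50.667, s₁=8.360, n₁=24
x̄₂=38.308, s₂=7.642, n₂=13
s_p² = [23·8.360² + 12·7.642²]/35 = 65.9458
SE = √(s_p²·(1/24+1/13)) = 2.7965
t = (50.667−38.308)/2.7965 = 4.4194
df = 35
p-value (one-sided, H₁ less) = 0.99995
At α=0.1: p ≥ α → fail to reject H₀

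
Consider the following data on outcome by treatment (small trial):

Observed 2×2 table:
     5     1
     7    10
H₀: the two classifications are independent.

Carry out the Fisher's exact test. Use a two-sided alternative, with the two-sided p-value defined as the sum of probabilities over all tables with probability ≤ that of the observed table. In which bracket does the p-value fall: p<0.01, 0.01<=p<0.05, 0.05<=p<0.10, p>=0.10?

Margins: r₁=6, r₂=17, c₁=12, c₂=11, n=23
p_obs = C(6,5)·C(17,7)/C(23,12); sum pmf over tables with pmf ≤ p_obs
p-value (two-sided) = 0.15495
→ bracket: p>=0.10

p-value bracket: p>=0.10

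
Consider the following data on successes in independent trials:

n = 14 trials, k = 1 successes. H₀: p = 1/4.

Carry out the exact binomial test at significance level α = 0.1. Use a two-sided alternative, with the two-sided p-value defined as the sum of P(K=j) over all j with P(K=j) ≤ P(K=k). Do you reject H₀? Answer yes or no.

reject H₀: no

Exact binomial: n=14, k=1, p₀=1/4=0.2500
P(X=j) = C(n,j)·p₀^j·(1−p₀)^(n−j); p = Σ P(X=j) over j with P(X=j) ≤ P(X=1)
p-value (two-sided) = 0.21264
At α=0.1: p ≥ α → fail to reject H₀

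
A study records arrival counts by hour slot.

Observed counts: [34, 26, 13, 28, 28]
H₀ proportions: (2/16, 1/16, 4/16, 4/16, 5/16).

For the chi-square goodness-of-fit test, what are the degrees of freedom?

df = k − 1 = 5 − 1 = 4

degrees of freedom = 4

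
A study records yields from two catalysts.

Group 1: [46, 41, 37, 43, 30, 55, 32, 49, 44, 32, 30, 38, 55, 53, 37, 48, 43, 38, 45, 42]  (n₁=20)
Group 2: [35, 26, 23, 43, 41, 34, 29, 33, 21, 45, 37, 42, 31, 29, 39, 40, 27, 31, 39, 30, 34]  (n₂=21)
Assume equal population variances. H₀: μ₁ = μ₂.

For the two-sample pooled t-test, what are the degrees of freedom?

degrees of freedom = 39

df = n₁ + n₂ − 2 = 20 + 21 − 2 = 39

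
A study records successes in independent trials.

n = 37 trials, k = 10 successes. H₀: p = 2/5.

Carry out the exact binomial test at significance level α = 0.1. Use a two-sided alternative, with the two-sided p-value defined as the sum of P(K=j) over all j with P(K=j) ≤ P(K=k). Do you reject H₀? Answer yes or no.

reject H₀: no

Exact binomial: n=37, k=10, p₀=2/5=0.4000
P(X=j) = C(n,j)·p₀^j·(1−p₀)^(n−j); p = Σ P(X=j) over j with P(X=j) ≤ P(X=10)
p-value (two-sided) = 0.13082
At α=0.1: p ≥ α → fail to reject H₀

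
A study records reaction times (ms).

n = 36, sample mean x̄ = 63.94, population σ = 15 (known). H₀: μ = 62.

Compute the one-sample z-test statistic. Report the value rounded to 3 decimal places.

test statistic = 0.776

SE = σ/√n = 15/√36 = 2.5000
z = (x̄−μ₀)/SE = (63.94−62)/2.5000 = 0.7760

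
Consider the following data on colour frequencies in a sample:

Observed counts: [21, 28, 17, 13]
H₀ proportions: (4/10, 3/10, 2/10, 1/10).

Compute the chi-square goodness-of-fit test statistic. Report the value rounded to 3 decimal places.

test statistic = 7.719

n = 79; E_i = n·p_i = [31.60, 23.70, 15.80, 7.90]
χ² = (21−31.60)²/31.60 + (28−23.70)²/23.70 + (17−15.80)²/15.80 + (13−7.90)²/7.90 = 7.7194
df = 3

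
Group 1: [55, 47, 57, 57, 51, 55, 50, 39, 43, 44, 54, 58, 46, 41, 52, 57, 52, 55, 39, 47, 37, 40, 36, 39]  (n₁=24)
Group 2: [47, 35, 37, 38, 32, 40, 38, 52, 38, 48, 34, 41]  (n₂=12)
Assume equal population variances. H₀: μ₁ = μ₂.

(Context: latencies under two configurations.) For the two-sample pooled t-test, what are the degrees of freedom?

degrees of freedom = 34

df = n₁ + n₂ − 2 = 24 + 12 − 2 = 34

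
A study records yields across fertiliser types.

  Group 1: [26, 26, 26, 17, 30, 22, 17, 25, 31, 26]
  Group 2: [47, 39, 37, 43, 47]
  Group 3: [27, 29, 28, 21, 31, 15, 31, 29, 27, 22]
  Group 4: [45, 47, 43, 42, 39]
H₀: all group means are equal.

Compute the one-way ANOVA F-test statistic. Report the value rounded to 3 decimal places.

Group means [24.60, 42.60, 26.00, 43.20], grand mean 31.167
SSB = Σnᵢ(x̄ᵢ−x̄)² = 2075.767; SSW = ΣΣ(x−x̄ᵢ)² = 556.400
MSB = 2075.767/3 = 691.9222; MSW = 556.400/26 = 21.4000
F = MSB/MSW = 32.3328
df = (3, 26)

test statistic = 32.333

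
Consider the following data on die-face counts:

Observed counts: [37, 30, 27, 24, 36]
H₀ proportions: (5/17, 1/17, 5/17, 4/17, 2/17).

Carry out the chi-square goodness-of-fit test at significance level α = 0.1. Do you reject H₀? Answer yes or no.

n = 154; E_i = n·p_i = [45.29, 9.06, 45.29, 36.24, 18.12]
χ² = (37−45.29)²/45.29 + (30−9.06)²/9.06 + (27−45.29)²/45.29 + (24−36.24)²/36.24 + (36−18.12)²/18.12 = 79.0987
df = 4
p-value (upper-tail) = 0.00000
At α=0.1: p < α → reject H₀

reject H₀: yes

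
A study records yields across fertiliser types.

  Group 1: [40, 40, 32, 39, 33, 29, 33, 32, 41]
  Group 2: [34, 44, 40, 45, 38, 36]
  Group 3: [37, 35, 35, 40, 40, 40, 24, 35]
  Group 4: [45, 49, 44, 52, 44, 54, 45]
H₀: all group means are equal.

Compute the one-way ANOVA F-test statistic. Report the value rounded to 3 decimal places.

Group means [35.44, 39.50, 35.75, 47.57], grand mean 39.167
SSB = Σnᵢ(x̄ᵢ−x̄)² = 713.230; SSW = ΣΣ(x−x̄ᵢ)² = 554.937
MSB = 713.230/3 = 237.7434; MSW = 554.937/26 = 21.3437
F = MSB/MSW = 11.1388
df = (3, 26)

test statistic = 11.139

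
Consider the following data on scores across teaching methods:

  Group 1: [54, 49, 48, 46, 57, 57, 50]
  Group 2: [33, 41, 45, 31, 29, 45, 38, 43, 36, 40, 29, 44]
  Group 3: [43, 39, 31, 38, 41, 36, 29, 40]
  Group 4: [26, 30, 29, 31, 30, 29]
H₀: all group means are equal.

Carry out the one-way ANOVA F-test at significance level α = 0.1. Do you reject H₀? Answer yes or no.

reject H₀: yes

Group means [51.57, 37.83, 37.12, 29.17], grand mean 39.000
SSB = Σnᵢ(x̄ᵢ−x̄)² = 1730.911; SSW = ΣΣ(x−x̄ᵢ)² = 711.089
MSB = 1730.911/3 = 576.9702; MSW = 711.089/29 = 24.5203
F = MSB/MSW = 23.5303
df = (3, 29)
p-value (upper-tail) = 0.00000
At α=0.1: p < α → reject H₀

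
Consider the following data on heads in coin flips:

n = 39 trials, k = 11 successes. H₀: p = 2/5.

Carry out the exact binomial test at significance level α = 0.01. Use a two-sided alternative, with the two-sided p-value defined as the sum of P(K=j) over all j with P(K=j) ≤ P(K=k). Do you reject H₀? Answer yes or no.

Exact binomial: n=39, k=11, p₀=2/5=0.4000
P(X=j) = C(n,j)·p₀^j·(1−p₀)^(n−j); p = Σ P(X=j) over j with P(X=j) ≤ P(X=11)
p-value (two-sided) = 0.14410
At α=0.01: p ≥ α → fail to reject H₀

reject H₀: no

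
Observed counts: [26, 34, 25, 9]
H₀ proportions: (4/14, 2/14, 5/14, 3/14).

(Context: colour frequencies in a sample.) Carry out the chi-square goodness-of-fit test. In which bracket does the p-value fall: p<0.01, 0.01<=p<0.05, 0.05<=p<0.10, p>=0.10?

n = 94; E_i = n·p_i = [26.86, 13.43, 33.57, 20.14]
χ² = (26−26.86)²/26.86 + (34−13.43)²/13.43 + (25−33.57)²/33.57 + (9−20.14)²/20.14 = 39.8936
df = 3
p-value (upper-tail) = 0.00000
→ bracket: p<0.01

p-value bracket: p<0.01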